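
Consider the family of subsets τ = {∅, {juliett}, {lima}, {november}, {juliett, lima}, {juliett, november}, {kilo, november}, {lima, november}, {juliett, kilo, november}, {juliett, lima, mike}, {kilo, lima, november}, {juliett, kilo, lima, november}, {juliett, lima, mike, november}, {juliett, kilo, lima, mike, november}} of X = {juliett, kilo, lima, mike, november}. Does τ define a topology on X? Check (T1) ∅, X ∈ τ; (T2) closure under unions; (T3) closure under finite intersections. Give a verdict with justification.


τ is NOT a topology on X.

Axiom (T1): ∅ ∈ τ? Yes; X ∈ τ? Yes.
Axiom (T2/T3): check pairwise unions and intersections of members of τ.
Counterexample for (T2): {juliett} ∪ {lima, november} = {juliett, lima, november} ∉ τ. Therefore τ is NOT a topology.


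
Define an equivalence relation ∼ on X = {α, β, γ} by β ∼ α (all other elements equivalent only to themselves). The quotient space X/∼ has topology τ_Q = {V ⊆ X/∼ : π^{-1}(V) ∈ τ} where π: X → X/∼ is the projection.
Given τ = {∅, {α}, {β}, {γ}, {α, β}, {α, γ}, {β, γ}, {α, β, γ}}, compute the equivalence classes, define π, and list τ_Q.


X/∼ = {[α=β], [γ]}; |τ_Q| = 4.

Equivalence classes: [α=β], [γ].
Quotient map π: X → X/∼ sends α ↦ [α=β], β ↦ [α=β], γ ↦ [γ].
For each subset V ⊆ X/∼, compute π^{-1}(V) ⊆ X and check whether π^{-1}(V) ∈ τ. V is open in τ_Q iff π^{-1}(V) ∈ τ.
  V = {}: π^{-1}(V) = ∅ ∈ τ ✓.
  V = {[α=β]}: π^{-1}(V) = {α, β} ∈ τ ✓.
  V = {[γ]}: π^{-1}(V) = {γ} ∈ τ ✓.
  V = {[α=β], [γ]}: π^{-1}(V) = {α, β, γ} ∈ τ ✓.
Open sets in the quotient: τ_Q = {{}, {[α=β]}, {[γ]}, {[α=β], [γ]}} (4 elements).


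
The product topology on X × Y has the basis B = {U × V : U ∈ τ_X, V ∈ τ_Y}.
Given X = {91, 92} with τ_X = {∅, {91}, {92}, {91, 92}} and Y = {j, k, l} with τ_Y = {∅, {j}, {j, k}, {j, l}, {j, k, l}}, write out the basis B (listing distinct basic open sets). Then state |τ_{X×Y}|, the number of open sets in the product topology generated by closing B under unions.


Basis B = {∅ × ∅, {91} × {j}, {92} × {j}, {91} × {j, k}, {91} × {j, l}, {91, 92} × {j}, {92} × {j, k}, {92} × {j, l}, {91} × {j, k, l}, {92} × {j, k, l}, {91, 92} × {j, k}, {91, 92} × {j, l}, {91, 92} × {j, k, l}}; |τ_{X×Y}| = 25.

Enumerate products U × V with U ∈ τ_X, V ∈ τ_Y (deduplicated):
  ∅ × ∅ = {} (∅)
  {91} × {j} = {(91,j)}
  {92} × {j} = {(92,j)}
  {91} × {j, k} = {(91,j), (91,k)}
  {91} × {j, l} = {(91,j), (91,l)}
  {91, 92} × {j} = {(91,j), (92,j)}
  {92} × {j, k} = {(92,j), (92,k)}
  {92} × {j, l} = {(92,j), (92,l)}
  {91} × {j, k, l} = {(91,j), (91,k), (91,l)}
  {92} × {j, k, l} = {(92,j), (92,k), (92,l)}
  {91, 92} × {j, k} = {(91,j), (91,k), (92,j), (92,k)}
  {91, 92} × {j, l} = {(91,j), (91,l), (92,j), (92,l)}
  {91, 92} × {j, k, l} = {(91,j), (91,k), (91,l), (92,j), (92,k), (92,l)}
These 13 distinct sets form the basis B.
Close under arbitrary unions to get τ_{X×Y}; counting gives |τ_{X×Y}| = 25.


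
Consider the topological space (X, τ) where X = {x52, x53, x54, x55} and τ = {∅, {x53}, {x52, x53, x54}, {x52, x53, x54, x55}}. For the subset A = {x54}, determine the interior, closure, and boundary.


int(A) = ∅, cl(A) = {x52, x54, x55}, ∂A = {x52, x54, x55}.

Closed sets in (X, τ) are complements of opens:
  closed(X, τ) = {∅, {x55}, {x52, x54, x55}, {x52, x53, x54, x55}}.
int(A) = ⋃ {U ∈ τ : U ⊆ A}. Opens contained in A: ∅.
Taking the union of these: int(A) = ∅.
cl(A) = ⋂ {C closed : A ⊆ C}. Closed sets containing A: {x52, x54, x55}, {x52, x53, x54, x55}.
Intersecting these: cl(A) = {x52, x54, x55}.
∂A = cl(A) ∖ int(A) = {x52, x54, x55} ∖ ∅ = {x52, x54, x55}.


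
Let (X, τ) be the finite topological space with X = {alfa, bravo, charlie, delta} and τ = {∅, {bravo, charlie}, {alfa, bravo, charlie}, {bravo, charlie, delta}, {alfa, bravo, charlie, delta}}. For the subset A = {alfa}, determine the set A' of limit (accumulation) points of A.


A' = ∅

For each x ∈ X, list the open sets U ∈ τ with x ∈ U, then check whether U ∩ (A ∖ {x}) ≠ ∅ for every such U.
  x = alfa: open {alfa, bravo, charlie} ∋ x has {alfa, bravo, charlie} ∩ (A ∖ {alfa}) = ∅, so x is NOT a limit point.
  x = bravo: open {bravo, charlie} ∋ x has {bravo, charlie} ∩ (A ∖ {bravo}) = ∅, so x is NOT a limit point.
  x = charlie: open {bravo, charlie} ∋ x has {bravo, charlie} ∩ (A ∖ {charlie}) = ∅, so x is NOT a limit point.
  x = delta: open {bravo, charlie, delta} ∋ x has {bravo, charlie, delta} ∩ (A ∖ {delta}) = ∅, so x is NOT a limit point.
Collecting: A' = ∅.


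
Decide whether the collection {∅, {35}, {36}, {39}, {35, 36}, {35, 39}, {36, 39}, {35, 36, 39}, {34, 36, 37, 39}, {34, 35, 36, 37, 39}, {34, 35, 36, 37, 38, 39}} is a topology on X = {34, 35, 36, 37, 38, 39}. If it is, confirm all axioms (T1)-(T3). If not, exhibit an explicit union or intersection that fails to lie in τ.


τ IS a topology on X.

Axiom (T1): ∅ ∈ τ? Yes; X ∈ τ? Yes.
Axiom (T2/T3): check pairwise unions and intersections of members of τ.
All pairwise intersections and unions checked — each lies in τ. Therefore τ satisfies (T1), (T2), (T3): it IS a topology on X.


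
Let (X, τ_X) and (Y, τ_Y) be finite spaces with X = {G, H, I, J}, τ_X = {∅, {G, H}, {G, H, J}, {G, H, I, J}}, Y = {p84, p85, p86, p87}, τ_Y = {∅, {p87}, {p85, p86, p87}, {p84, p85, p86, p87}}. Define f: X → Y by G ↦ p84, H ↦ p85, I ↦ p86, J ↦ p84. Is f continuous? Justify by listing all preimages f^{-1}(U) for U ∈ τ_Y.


f is NOT continuous.

Compute f^{-1}(U) for each U ∈ τ_Y:
  U = ∅: f^{-1}(U) = ∅ ∈ τ_X ✓.
  U = {p87}: f^{-1}(U) = ∅ ∈ τ_X ✓.
  U = {p85, p86, p87}: f^{-1}(U) = {H, I} ∉ τ_X ✗.
  U = {p84, p85, p86, p87}: f^{-1}(U) = {G, H, I, J} ∈ τ_X ✓.
Found U = {p85, p86, p87} with f^{-1}(U) = {H, I} not in τ_X. Therefore f is NOT continuous.


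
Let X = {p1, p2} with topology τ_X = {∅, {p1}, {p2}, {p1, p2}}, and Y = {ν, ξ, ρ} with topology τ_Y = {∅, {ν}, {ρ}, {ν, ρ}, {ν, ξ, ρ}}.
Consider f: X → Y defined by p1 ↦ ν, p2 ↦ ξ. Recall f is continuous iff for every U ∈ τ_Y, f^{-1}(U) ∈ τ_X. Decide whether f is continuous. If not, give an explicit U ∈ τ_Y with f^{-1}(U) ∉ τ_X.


f IS continuous.

Compute f^{-1}(U) for each U ∈ τ_Y:
  U = ∅: f^{-1}(U) = ∅ ∈ τ_X ✓.
  U = {ν}: f^{-1}(U) = {p1} ∈ τ_X ✓.
  U = {ρ}: f^{-1}(U) = ∅ ∈ τ_X ✓.
  U = {ν, ρ}: f^{-1}(U) = {p1} ∈ τ_X ✓.
  U = {ν, ξ, ρ}: f^{-1}(U) = {p1, p2} ∈ τ_X ✓.
Every preimage lies in τ_X, so f IS continuous.


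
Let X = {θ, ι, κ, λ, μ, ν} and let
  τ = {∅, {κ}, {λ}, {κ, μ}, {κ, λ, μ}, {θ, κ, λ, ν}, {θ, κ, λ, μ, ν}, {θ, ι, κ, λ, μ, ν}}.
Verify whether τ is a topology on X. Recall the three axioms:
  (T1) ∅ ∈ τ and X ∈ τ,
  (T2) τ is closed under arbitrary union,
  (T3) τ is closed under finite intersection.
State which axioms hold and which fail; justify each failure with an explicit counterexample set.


τ is NOT a topology on X.

Axiom (T1): ∅ ∈ τ? Yes; X ∈ τ? Yes.
Axiom (T2/T3): check pairwise unions and intersections of members of τ.
Counterexample for (T2): {κ} ∪ {λ} = {κ, λ} ∉ τ. Therefore τ is NOT a topology.


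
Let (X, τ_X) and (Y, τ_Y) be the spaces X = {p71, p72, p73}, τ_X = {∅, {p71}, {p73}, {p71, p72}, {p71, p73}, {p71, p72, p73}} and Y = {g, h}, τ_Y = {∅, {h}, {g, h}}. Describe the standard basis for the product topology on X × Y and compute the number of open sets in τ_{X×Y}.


Basis B = {∅ × ∅, {p71} × {h}, {p73} × {h}, {p71} × {g, h}, {p71, p72} × {h}, {p71, p73} × {h}, {p73} × {g, h}, {p71, p72, p73} × {h}, {p71, p72} × {g, h}, {p71, p73} × {g, h}, {p71, p72, p73} × {g, h}}; |τ_{X×Y}| = 18.

Enumerate products U × V with U ∈ τ_X, V ∈ τ_Y (deduplicated):
  ∅ × ∅ = {} (∅)
  {p71} × {h} = {(p71,h)}
  {p73} × {h} = {(p73,h)}
  {p71} × {g, h} = {(p71,g), (p71,h)}
  {p71, p72} × {h} = {(p71,h), (p72,h)}
  {p71, p73} × {h} = {(p71,h), (p73,h)}
  {p73} × {g, h} = {(p73,g), (p73,h)}
  {p71, p72, p73} × {h} = {(p71,h), (p72,h), (p73,h)}
  {p71, p72} × {g, h} = {(p71,g), (p71,h), (p72,g), (p72,h)}
  {p71, p73} × {g, h} = {(p71,g), (p71,h), (p73,g), (p73,h)}
  {p71, p72, p73} × {g, h} = {(p71,g), (p71,h), (p72,g), (p72,h), (p73,g), (p73,h)}
These 11 distinct sets form the basis B.
Close under arbitrary unions to get τ_{X×Y}; counting gives |τ_{X×Y}| = 18.


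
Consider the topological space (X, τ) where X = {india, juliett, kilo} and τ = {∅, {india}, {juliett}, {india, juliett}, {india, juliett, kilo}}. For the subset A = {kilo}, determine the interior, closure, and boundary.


int(A) = ∅, cl(A) = {kilo}, ∂A = {kilo}.

Closed sets in (X, τ) are complements of opens:
  closed(X, τ) = {∅, {kilo}, {india, kilo}, {juliett, kilo}, {india, juliett, kilo}}.
int(A) = ⋃ {U ∈ τ : U ⊆ A}. Opens contained in A: ∅.
Taking the union of these: int(A) = ∅.
cl(A) = ⋂ {C closed : A ⊆ C}. Closed sets containing A: {kilo}, {india, kilo}, {juliett, kilo}, {india, juliett, kilo}.
Intersecting these: cl(A) = {kilo}.
∂A = cl(A) ∖ int(A) = {kilo} ∖ ∅ = {kilo}.


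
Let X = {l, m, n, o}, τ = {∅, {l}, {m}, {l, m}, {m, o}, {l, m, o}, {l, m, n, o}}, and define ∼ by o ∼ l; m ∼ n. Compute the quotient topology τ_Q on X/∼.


X/∼ = {[l=o], [m=n]}; |τ_Q| = 2.

Equivalence classes: [l=o], [m=n].
Quotient map π: X → X/∼ sends l ↦ [l=o], m ↦ [m=n], n ↦ [m=n], o ↦ [l=o].
For each subset V ⊆ X/∼, compute π^{-1}(V) ⊆ X and check whether π^{-1}(V) ∈ τ. V is open in τ_Q iff π^{-1}(V) ∈ τ.
  V = {}: π^{-1}(V) = ∅ ∈ τ ✓.
  V = {[l=o]}: π^{-1}(V) = {l, o} ∉ τ ✗.
  V = {[m=n]}: π^{-1}(V) = {m, n} ∉ τ ✗.
  V = {[l=o], [m=n]}: π^{-1}(V) = {l, m, n, o} ∈ τ ✓.
Open sets in the quotient: τ_Q = {{}, {[l=o], [m=n]}} (2 elements).


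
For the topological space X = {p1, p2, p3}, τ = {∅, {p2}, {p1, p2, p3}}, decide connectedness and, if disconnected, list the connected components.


(X, τ) is connected.

Find clopen sets (U ∈ τ with X ∖ U ∈ τ):
  U = ∅, X ∖ U = {p1, p2, p3} — both open, so U is clopen.
  U = {p1, p2, p3}, X ∖ U = ∅ — both open, so U is clopen.
Only trivial clopens (∅ and X) exist, so (X, τ) is connected.
Compute connected components by grouping points that agree on all clopens:
  component: {p1, p2, p3}


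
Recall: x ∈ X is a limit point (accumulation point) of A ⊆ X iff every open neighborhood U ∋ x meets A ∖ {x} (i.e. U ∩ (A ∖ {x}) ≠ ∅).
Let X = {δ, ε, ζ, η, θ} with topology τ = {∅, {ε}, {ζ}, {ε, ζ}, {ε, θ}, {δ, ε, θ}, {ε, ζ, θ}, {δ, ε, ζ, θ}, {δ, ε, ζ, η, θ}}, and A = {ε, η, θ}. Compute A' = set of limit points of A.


A' = {δ, η, θ}

For each x ∈ X, list the open sets U ∈ τ with x ∈ U, then check whether U ∩ (A ∖ {x}) ≠ ∅ for every such U.
  x = δ: opens ∋ x are {δ, ε, θ}, {δ, ε, ζ, θ}, {δ, ε, ζ, η, θ}; each meets A ∖ {δ}, so x IS a limit point.
  x = ε: open {ε} ∋ x has {ε} ∩ (A ∖ {ε}) = ∅, so x is NOT a limit point.
  x = ζ: open {ζ} ∋ x has {ζ} ∩ (A ∖ {ζ}) = ∅, so x is NOT a limit point.
  x = η: opens ∋ x are {δ, ε, ζ, η, θ}; each meets A ∖ {η}, so x IS a limit point.
  x = θ: opens ∋ x are {ε, θ}, {δ, ε, θ}, {ε, ζ, θ}, {δ, ε, ζ, θ}, {δ, ε, ζ, η, θ}; each meets A ∖ {θ}, so x IS a limit point.
Collecting: A' = {δ, η, θ}.


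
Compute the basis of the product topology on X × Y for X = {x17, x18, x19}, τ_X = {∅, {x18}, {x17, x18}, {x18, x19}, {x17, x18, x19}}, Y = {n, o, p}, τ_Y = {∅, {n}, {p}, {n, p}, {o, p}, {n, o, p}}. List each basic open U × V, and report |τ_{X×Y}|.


Basis B = {∅ × ∅, {x18} × {n}, {x18} × {p}, {x17, x18} × {n}, {x17, x18} × {p}, {x18} × {n, p}, {x18, x19} × {n}, {x18} × {o, p}, {x18, x19} × {p}, {x17, x18, x19} × {n}, {x17, x18, x19} × {p}, {x18} × {n, o, p}, {x17, x18} × {n, p}, {x17, x18} × {o, p}, {x18, x19} × {n, p}, {x18, x19} × {o, p}, {x17, x18} × {n, o, p}, {x17, x18, x19} × {n, p}, {x17, x18, x19} × {o, p}, {x18, x19} × {n, o, p}, {x17, x18, x19} × {n, o, p}}; |τ_{X×Y}| = 70.

Enumerate products U × V with U ∈ τ_X, V ∈ τ_Y (deduplicated):
  ∅ × ∅ = {} (∅)
  {x18} × {n} = {(x18,n)}
  {x18} × {p} = {(x18,p)}
  {x17, x18} × {n} = {(x17,n), (x18,n)}
  {x17, x18} × {p} = {(x17,p), (x18,p)}
  {x18} × {n, p} = {(x18,n), (x18,p)}
  {x18, x19} × {n} = {(x18,n), (x19,n)}
  {x18} × {o, p} = {(x18,o), (x18,p)}
  {x18, x19} × {p} = {(x18,p), (x19,p)}
  {x17, x18, x19} × {n} = {(x17,n), (x18,n), (x19,n)}
  {x17, x18, x19} × {p} = {(x17,p), (x18,p), (x19,p)}
  {x18} × {n, o, p} = {(x18,n), (x18,o), (x18,p)}
  {x17, x18} × {n, p} = {(x17,n), (x17,p), (x18,n), (x18,p)}
  {x17, x18} × {o, p} = {(x17,o), (x17,p), (x18,o), (x18,p)}
  {x18, x19} × {n, p} = {(x18,n), (x18,p), (x19,n), (x19,p)}
  {x18, x19} × {o, p} = {(x18,o), (x18,p), (x19,o), (x19,p)}
  {x17, x18} × {n, o, p} = {(x17,n), (x17,o), (x17,p), (x18,n), (x18,o), (x18,p)}
  {x17, x18, x19} × {n, p} = {(x17,n), (x17,p), (x18,n), (x18,p), (x19,n), (x19,p)}
  {x17, x18, x19} × {o, p} = {(x17,o), (x17,p), (x18,o), (x18,p), (x19,o), (x19,p)}
  {x18, x19} × {n, o, p} = {(x18,n), (x18,o), (x18,p), (x19,n), (x19,o), (x19,p)}
  {x17, x18, x19} × {n, o, p} = {(x17,n), (x17,o), (x17,p), (x18,n), (x18,o), (x18,p), (x19,n), (x19,o), (x19,p)}
These 21 distinct sets form the basis B.
Close under arbitrary unions to get τ_{X×Y}; counting gives |τ_{X×Y}| = 70.


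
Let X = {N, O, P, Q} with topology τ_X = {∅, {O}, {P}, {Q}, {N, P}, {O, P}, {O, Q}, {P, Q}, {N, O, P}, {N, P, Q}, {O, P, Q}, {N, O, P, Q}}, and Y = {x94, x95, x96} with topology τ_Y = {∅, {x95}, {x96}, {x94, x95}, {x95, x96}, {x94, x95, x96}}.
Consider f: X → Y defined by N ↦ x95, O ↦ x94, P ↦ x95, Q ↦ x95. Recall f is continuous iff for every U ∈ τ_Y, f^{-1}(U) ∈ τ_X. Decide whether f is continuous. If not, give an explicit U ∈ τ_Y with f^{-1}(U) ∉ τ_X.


f IS continuous.

Compute f^{-1}(U) for each U ∈ τ_Y:
  U = ∅: f^{-1}(U) = ∅ ∈ τ_X ✓.
  U = {x95}: f^{-1}(U) = {N, P, Q} ∈ τ_X ✓.
  U = {x96}: f^{-1}(U) = ∅ ∈ τ_X ✓.
  U = {x94, x95}: f^{-1}(U) = {N, O, P, Q} ∈ τ_X ✓.
  U = {x95, x96}: f^{-1}(U) = {N, P, Q} ∈ τ_X ✓.
  U = {x94, x95, x96}: f^{-1}(U) = {N, O, P, Q} ∈ τ_X ✓.
Every preimage lies in τ_X, so f IS continuous.


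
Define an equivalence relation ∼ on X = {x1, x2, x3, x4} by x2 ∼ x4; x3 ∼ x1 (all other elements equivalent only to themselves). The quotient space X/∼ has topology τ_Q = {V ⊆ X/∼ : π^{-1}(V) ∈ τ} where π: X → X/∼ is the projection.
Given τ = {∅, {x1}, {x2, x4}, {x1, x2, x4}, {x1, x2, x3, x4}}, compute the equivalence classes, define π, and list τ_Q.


X/∼ = {[x1=x3], [x2=x4]}; |τ_Q| = 3.

Equivalence classes: [x1=x3], [x2=x4].
Quotient map π: X → X/∼ sends x1 ↦ [x1=x3], x2 ↦ [x2=x4], x3 ↦ [x1=x3], x4 ↦ [x2=x4].
For each subset V ⊆ X/∼, compute π^{-1}(V) ⊆ X and check whether π^{-1}(V) ∈ τ. V is open in τ_Q iff π^{-1}(V) ∈ τ.
  V = {}: π^{-1}(V) = ∅ ∈ τ ✓.
  V = {[x1=x3]}: π^{-1}(V) = {x1, x3} ∉ τ ✗.
  V = {[x2=x4]}: π^{-1}(V) = {x2, x4} ∈ τ ✓.
  V = {[x1=x3], [x2=x4]}: π^{-1}(V) = {x1, x2, x3, x4} ∈ τ ✓.
Open sets in the quotient: τ_Q = {{}, {[x2=x4]}, {[x1=x3], [x2=x4]}} (3 elements).


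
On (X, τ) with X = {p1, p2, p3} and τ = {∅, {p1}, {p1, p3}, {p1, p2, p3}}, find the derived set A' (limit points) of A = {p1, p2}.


A' = {p2, p3}

For each x ∈ X, list the open sets U ∈ τ with x ∈ U, then check whether U ∩ (A ∖ {x}) ≠ ∅ for every such U.
  x = p1: open {p1} ∋ x has {p1} ∩ (A ∖ {p1}) = ∅, so x is NOT a limit point.
  x = p2: opens ∋ x are {p1, p2, p3}; each meets A ∖ {p2}, so x IS a limit point.
  x = p3: opens ∋ x are {p1, p3}, {p1, p2, p3}; each meets A ∖ {p3}, so x IS a limit point.
Collecting: A' = {p2, p3}.


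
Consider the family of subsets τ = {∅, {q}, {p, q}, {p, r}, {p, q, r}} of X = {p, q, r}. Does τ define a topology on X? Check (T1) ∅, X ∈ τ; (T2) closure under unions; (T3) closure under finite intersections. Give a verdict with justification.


τ is NOT a topology on X.

Axiom (T1): ∅ ∈ τ? Yes; X ∈ τ? Yes.
Axiom (T2/T3): check pairwise unions and intersections of members of τ.
Counterexample for (T3): {p, q} ∩ {p, r} = {p} ∉ τ. Therefore τ is NOT a topology.


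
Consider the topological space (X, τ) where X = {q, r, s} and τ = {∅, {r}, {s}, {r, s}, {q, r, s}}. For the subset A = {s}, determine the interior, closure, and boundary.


int(A) = {s}, cl(A) = {q, s}, ∂A = {q}.

Closed sets in (X, τ) are complements of opens:
  closed(X, τ) = {∅, {q}, {q, r}, {q, s}, {q, r, s}}.
int(A) = ⋃ {U ∈ τ : U ⊆ A}. Opens contained in A: ∅, {s}.
Taking the union of these: int(A) = {s}.
cl(A) = ⋂ {C closed : A ⊆ C}. Closed sets containing A: {q, s}, {q, r, s}.
Intersecting these: cl(A) = {q, s}.
∂A = cl(A) ∖ int(A) = {q, s} ∖ {s} = {q}.


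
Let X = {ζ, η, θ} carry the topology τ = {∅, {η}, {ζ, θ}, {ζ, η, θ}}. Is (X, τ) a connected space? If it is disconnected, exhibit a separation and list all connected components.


(X, τ) is disconnected; components = [{η}, {ζ, θ}].

Find clopen sets (U ∈ τ with X ∖ U ∈ τ):
  U = ∅, X ∖ U = {ζ, η, θ} — both open, so U is clopen.
  U = {η}, X ∖ U = {ζ, θ} — both open, so U is clopen.
  U = {ζ, θ}, X ∖ U = {η} — both open, so U is clopen.
  U = {ζ, η, θ}, X ∖ U = ∅ — both open, so U is clopen.
Nontrivial clopen(s) exist: e.g. {η}. So (X, τ) is disconnected.
Compute connected components by grouping points that agree on all clopens:
  component: {η}
  component: {ζ, θ}


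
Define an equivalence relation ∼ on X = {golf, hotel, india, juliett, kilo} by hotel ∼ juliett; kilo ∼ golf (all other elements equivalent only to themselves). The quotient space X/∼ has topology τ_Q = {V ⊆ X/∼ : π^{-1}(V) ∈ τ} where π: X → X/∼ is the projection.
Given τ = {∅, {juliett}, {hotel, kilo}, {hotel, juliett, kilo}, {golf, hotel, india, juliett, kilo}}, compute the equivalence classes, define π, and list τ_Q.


X/∼ = {[golf=kilo], [hotel=juliett], [india]}; |τ_Q| = 2.

Equivalence classes: [golf=kilo], [hotel=juliett], [india].
Quotient map π: X → X/∼ sends golf ↦ [golf=kilo], hotel ↦ [hotel=juliett], india ↦ [india], juliett ↦ [hotel=juliett], kilo ↦ [golf=kilo].
For each subset V ⊆ X/∼, compute π^{-1}(V) ⊆ X and check whether π^{-1}(V) ∈ τ. V is open in τ_Q iff π^{-1}(V) ∈ τ.
  V = {}: π^{-1}(V) = ∅ ∈ τ ✓.
  V = {[golf=kilo]}: π^{-1}(V) = {golf, kilo} ∉ τ ✗.
  V = {[hotel=juliett]}: π^{-1}(V) = {hotel, juliett} ∉ τ ✗.
  V = {[golf=kilo], [hotel=juliett]}: π^{-1}(V) = {golf, hotel, juliett, kilo} ∉ τ ✗.
  V = {[india]}: π^{-1}(V) = {india} ∉ τ ✗.
  V = {[golf=kilo], [india]}: π^{-1}(V) = {golf, india, kilo} ∉ τ ✗.
  V = {[hotel=juliett], [india]}: π^{-1}(V) = {hotel, india, juliett} ∉ τ ✗.
  V = {[golf=kilo], [hotel=juliett], [india]}: π^{-1}(V) = {golf, hotel, india, juliett, kilo} ∈ τ ✓.
Open sets in the quotient: τ_Q = {{}, {[golf=kilo], [hotel=juliett], [india]}} (2 elements).


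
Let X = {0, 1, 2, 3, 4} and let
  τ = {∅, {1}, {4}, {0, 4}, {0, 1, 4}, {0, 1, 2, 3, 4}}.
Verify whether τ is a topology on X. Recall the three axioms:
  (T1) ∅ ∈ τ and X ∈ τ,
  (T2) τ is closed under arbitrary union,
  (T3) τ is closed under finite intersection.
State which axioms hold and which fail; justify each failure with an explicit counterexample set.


τ is NOT a topology on X.

Axiom (T1): ∅ ∈ τ? Yes; X ∈ τ? Yes.
Axiom (T2/T3): check pairwise unions and intersections of members of τ.
Counterexample for (T2): {1} ∪ {4} = {1, 4} ∉ τ. Therefore τ is NOT a topology.


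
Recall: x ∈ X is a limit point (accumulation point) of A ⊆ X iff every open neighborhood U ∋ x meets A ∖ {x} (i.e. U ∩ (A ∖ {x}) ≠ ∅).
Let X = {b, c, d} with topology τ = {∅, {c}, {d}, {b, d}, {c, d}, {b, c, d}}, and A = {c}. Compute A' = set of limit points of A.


A' = ∅

For each x ∈ X, list the open sets U ∈ τ with x ∈ U, then check whether U ∩ (A ∖ {x}) ≠ ∅ for every such U.
  x = b: open {b, d} ∋ x has {b, d} ∩ (A ∖ {b}) = ∅, so x is NOT a limit point.
  x = c: open {c} ∋ x has {c} ∩ (A ∖ {c}) = ∅, so x is NOT a limit point.
  x = d: open {d} ∋ x has {d} ∩ (A ∖ {d}) = ∅, so x is NOT a limit point.
Collecting: A' = ∅.


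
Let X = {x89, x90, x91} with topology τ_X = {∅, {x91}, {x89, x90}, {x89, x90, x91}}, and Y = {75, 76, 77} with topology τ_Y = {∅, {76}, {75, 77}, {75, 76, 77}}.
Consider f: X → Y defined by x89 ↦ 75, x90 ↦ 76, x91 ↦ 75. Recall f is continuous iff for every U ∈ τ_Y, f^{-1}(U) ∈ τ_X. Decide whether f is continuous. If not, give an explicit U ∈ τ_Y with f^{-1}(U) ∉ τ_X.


f is NOT continuous.

Compute f^{-1}(U) for each U ∈ τ_Y:
  U = ∅: f^{-1}(U) = ∅ ∈ τ_X ✓.
  U = {76}: f^{-1}(U) = {x90} ∉ τ_X ✗.
  U = {75, 77}: f^{-1}(U) = {x89, x91} ∉ τ_X ✗.
  U = {75, 76, 77}: f^{-1}(U) = {x89, x90, x91} ∈ τ_X ✓.
Found U = {76} with f^{-1}(U) = {x90} not in τ_X. Therefore f is NOT continuous.


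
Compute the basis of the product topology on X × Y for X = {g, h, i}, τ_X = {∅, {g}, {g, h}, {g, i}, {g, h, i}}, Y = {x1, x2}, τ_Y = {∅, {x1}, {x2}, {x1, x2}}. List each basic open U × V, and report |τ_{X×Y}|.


Basis B = {∅ × ∅, {g} × {x1}, {g} × {x2}, {g} × {x1, x2}, {g, h} × {x1}, {g, i} × {x1}, {g, h} × {x2}, {g, i} × {x2}, {g, h, i} × {x1}, {g, h, i} × {x2}, {g, h} × {x1, x2}, {g, i} × {x1, x2}, {g, h, i} × {x1, x2}}; |τ_{X×Y}| = 25.

Enumerate products U × V with U ∈ τ_X, V ∈ τ_Y (deduplicated):
  ∅ × ∅ = {} (∅)
  {g} × {x1} = {(g,x1)}
  {g} × {x2} = {(g,x2)}
  {g} × {x1, x2} = {(g,x1), (g,x2)}
  {g, h} × {x1} = {(g,x1), (h,x1)}
  {g, i} × {x1} = {(g,x1), (i,x1)}
  {g, h} × {x2} = {(g,x2), (h,x2)}
  {g, i} × {x2} = {(g,x2), (i,x2)}
  {g, h, i} × {x1} = {(g,x1), (h,x1), (i,x1)}
  {g, h, i} × {x2} = {(g,x2), (h,x2), (i,x2)}
  {g, h} × {x1, x2} = {(g,x1), (g,x2), (h,x1), (h,x2)}
  {g, i} × {x1, x2} = {(g,x1), (g,x2), (i,x1), (i,x2)}
  {g, h, i} × {x1, x2} = {(g,x1), (g,x2), (h,x1), (h,x2), (i,x1), (i,x2)}
These 13 distinct sets form the basis B.
Close under arbitrary unions to get τ_{X×Y}; counting gives |τ_{X×Y}| = 25.


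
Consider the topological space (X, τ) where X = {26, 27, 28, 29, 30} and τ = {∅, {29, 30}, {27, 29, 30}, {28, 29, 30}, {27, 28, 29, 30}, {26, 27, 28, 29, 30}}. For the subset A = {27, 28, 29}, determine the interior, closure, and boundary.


int(A) = ∅, cl(A) = {26, 27, 28, 29, 30}, ∂A = {26, 27, 28, 29, 30}.

Closed sets in (X, τ) are complements of opens:
  closed(X, τ) = {∅, {26}, {26, 27}, {26, 28}, {26, 27, 28}, {26, 27, 28, 29, 30}}.
int(A) = ⋃ {U ∈ τ : U ⊆ A}. Opens contained in A: ∅.
Taking the union of these: int(A) = ∅.
cl(A) = ⋂ {C closed : A ⊆ C}. Closed sets containing A: {26, 27, 28, 29, 30}.
Intersecting these: cl(A) = {26, 27, 28, 29, 30}.
∂A = cl(A) ∖ int(A) = {26, 27, 28, 29, 30} ∖ ∅ = {26, 27, 28, 29, 30}.


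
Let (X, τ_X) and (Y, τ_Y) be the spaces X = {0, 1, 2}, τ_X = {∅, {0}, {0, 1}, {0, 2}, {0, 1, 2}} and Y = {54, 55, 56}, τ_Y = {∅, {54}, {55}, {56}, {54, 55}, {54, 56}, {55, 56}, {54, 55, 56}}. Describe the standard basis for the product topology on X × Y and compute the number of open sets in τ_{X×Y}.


Basis B = {∅ × ∅, {0} × {54}, {0} × {55}, {0} × {56}, {0} × {54, 55}, {0} × {54, 56}, {0, 1} × {54}, {0, 2} × {54}, {0} × {55, 56}, {0, 1} × {55}, {0, 2} × {55}, {0, 1} × {56}, {0, 2} × {56}, {0} × {54, 55, 56}, {0, 1, 2} × {54}, {0, 1, 2} × {55}, {0, 1, 2} × {56}, {0, 1} × {54, 55}, {0, 2} × {54, 55}, {0, 1} × {54, 56}, {0, 2} × {54, 56}, {0, 1} × {55, 56}, {0, 2} × {55, 56}, {0, 1} × {54, 55, 56}, {0, 2} × {54, 55, 56}, {0, 1, 2} × {54, 55}, {0, 1, 2} × {54, 56}, {0, 1, 2} × {55, 56}, {0, 1, 2} × {54, 55, 56}}; |τ_{X×Y}| = 125.

Enumerate products U × V with U ∈ τ_X, V ∈ τ_Y (deduplicated):
  ∅ × ∅ = {} (∅)
  {0} × {54} = {(0,54)}
  {0} × {55} = {(0,55)}
  {0} × {56} = {(0,56)}
  {0} × {54, 55} = {(0,54), (0,55)}
  {0} × {54, 56} = {(0,54), (0,56)}
  {0, 1} × {54} = {(0,54), (1,54)}
  {0, 2} × {54} = {(0,54), (2,54)}
  {0} × {55, 56} = {(0,55), (0,56)}
  {0, 1} × {55} = {(0,55), (1,55)}
  {0, 2} × {55} = {(0,55), (2,55)}
  {0, 1} × {56} = {(0,56), (1,56)}
  {0, 2} × {56} = {(0,56), (2,56)}
  {0} × {54, 55, 56} = {(0,54), (0,55), (0,56)}
  {0, 1, 2} × {54} = {(0,54), (1,54), (2,54)}
  {0, 1, 2} × {55} = {(0,55), (1,55), (2,55)}
  {0, 1, 2} × {56} = {(0,56), (1,56), (2,56)}
  {0, 1} × {54, 55} = {(0,54), (0,55), (1,54), (1,55)}
  {0, 2} × {54, 55} = {(0,54), (0,55), (2,54), (2,55)}
  {0, 1} × {54, 56} = {(0,54), (0,56), (1,54), (1,56)}
  {0, 2} × {54, 56} = {(0,54), (0,56), (2,54), (2,56)}
  {0, 1} × {55, 56} = {(0,55), (0,56), (1,55), (1,56)}
  {0, 2} × {55, 56} = {(0,55), (0,56), (2,55), (2,56)}
  {0, 1} × {54, 55, 56} = {(0,54), (0,55), (0,56), (1,54), (1,55), (1,56)}
  {0, 2} × {54, 55, 56} = {(0,54), (0,55), (0,56), (2,54), (2,55), (2,56)}
  {0, 1, 2} × {54, 55} = {(0,54), (0,55), (1,54), (1,55), (2,54), (2,55)}
  {0, 1, 2} × {54, 56} = {(0,54), (0,56), (1,54), (1,56), (2,54), (2,56)}
  {0, 1, 2} × {55, 56} = {(0,55), (0,56), (1,55), (1,56), (2,55), (2,56)}
  {0, 1, 2} × {54, 55, 56} = {(0,54), (0,55), (0,56), (1,54), (1,55), (1,56), (2,54), (2,55), (2,56)}
These 29 distinct sets form the basis B.
Close under arbitrary unions to get τ_{X×Y}; counting gives |τ_{X×Y}| = 125.


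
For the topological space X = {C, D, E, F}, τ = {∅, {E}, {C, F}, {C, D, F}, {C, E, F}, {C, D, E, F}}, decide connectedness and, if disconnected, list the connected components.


(X, τ) is disconnected; components = [{E}, {C, D, F}].

Find clopen sets (U ∈ τ with X ∖ U ∈ τ):
  U = ∅, X ∖ U = {C, D, E, F} — both open, so U is clopen.
  U = {E}, X ∖ U = {C, D, F} — both open, so U is clopen.
  U = {C, D, F}, X ∖ U = {E} — both open, so U is clopen.
  U = {C, D, E, F}, X ∖ U = ∅ — both open, so U is clopen.
Nontrivial clopen(s) exist: e.g. {C, D, F}. So (X, τ) is disconnected.
Compute connected components by grouping points that agree on all clopens:
  component: {E}
  component: {C, D, F}


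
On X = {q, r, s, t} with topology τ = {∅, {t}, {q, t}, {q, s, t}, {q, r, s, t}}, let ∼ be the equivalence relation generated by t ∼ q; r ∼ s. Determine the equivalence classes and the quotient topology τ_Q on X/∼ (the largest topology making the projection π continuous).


X/∼ = {[q=t], [r=s]}; |τ_Q| = 3.

Equivalence classes: [q=t], [r=s].
Quotient map π: X → X/∼ sends q ↦ [q=t], r ↦ [r=s], s ↦ [r=s], t ↦ [q=t].
For each subset V ⊆ X/∼, compute π^{-1}(V) ⊆ X and check whether π^{-1}(V) ∈ τ. V is open in τ_Q iff π^{-1}(V) ∈ τ.
  V = {}: π^{-1}(V) = ∅ ∈ τ ✓.
  V = {[q=t]}: π^{-1}(V) = {q, t} ∈ τ ✓.
  V = {[r=s]}: π^{-1}(V) = {r, s} ∉ τ ✗.
  V = {[q=t], [r=s]}: π^{-1}(V) = {q, r, s, t} ∈ τ ✓.
Open sets in the quotient: τ_Q = {{}, {[q=t]}, {[q=t], [r=s]}} (3 elements).


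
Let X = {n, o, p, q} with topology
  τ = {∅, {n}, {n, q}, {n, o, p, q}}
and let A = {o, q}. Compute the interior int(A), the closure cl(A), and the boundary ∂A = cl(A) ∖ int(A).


int(A) = ∅, cl(A) = {o, p, q}, ∂A = {o, p, q}.

Closed sets in (X, τ) are complements of opens:
  closed(X, τ) = {∅, {o, p}, {o, p, q}, {n, o, p, q}}.
int(A) = ⋃ {U ∈ τ : U ⊆ A}. Opens contained in A: ∅.
Taking the union of these: int(A) = ∅.
cl(A) = ⋂ {C closed : A ⊆ C}. Closed sets containing A: {o, p, q}, {n, o, p, q}.
Intersecting these: cl(A) = {o, p, q}.
∂A = cl(A) ∖ int(A) = {o, p, q} ∖ ∅ = {o, p, q}.


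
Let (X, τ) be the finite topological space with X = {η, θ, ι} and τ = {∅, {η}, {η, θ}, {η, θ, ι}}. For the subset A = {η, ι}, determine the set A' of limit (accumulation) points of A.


A' = {θ, ι}

For each x ∈ X, list the open sets U ∈ τ with x ∈ U, then check whether U ∩ (A ∖ {x}) ≠ ∅ for every such U.
  x = η: open {η} ∋ x has {η} ∩ (A ∖ {η}) = ∅, so x is NOT a limit point.
  x = θ: opens ∋ x are {η, θ}, {η, θ, ι}; each meets A ∖ {θ}, so x IS a limit point.
  x = ι: opens ∋ x are {η, θ, ι}; each meets A ∖ {ι}, so x IS a limit point.
Collecting: A' = {θ, ι}.


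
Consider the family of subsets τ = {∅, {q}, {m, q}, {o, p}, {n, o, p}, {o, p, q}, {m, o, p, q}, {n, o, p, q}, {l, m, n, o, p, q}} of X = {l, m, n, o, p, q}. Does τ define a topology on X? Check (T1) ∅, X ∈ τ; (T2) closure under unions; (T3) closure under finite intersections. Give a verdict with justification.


τ is NOT a topology on X.

Axiom (T1): ∅ ∈ τ? Yes; X ∈ τ? Yes.
Axiom (T2/T3): check pairwise unions and intersections of members of τ.
Counterexample for (T2): {m, q} ∪ {n, o, p} = {m, n, o, p, q} ∉ τ. Therefore τ is NOT a topology.


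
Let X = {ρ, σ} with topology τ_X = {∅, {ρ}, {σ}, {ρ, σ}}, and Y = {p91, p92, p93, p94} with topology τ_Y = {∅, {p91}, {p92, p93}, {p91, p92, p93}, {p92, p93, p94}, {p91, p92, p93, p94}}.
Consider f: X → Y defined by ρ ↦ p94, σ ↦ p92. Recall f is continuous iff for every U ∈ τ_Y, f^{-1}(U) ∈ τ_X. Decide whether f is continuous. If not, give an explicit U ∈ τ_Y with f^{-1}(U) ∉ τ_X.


f IS continuous.

Compute f^{-1}(U) for each U ∈ τ_Y:
  U = ∅: f^{-1}(U) = ∅ ∈ τ_X ✓.
  U = {p91}: f^{-1}(U) = ∅ ∈ τ_X ✓.
  U = {p92, p93}: f^{-1}(U) = {σ} ∈ τ_X ✓.
  U = {p91, p92, p93}: f^{-1}(U) = {σ} ∈ τ_X ✓.
  U = {p92, p93, p94}: f^{-1}(U) = {ρ, σ} ∈ τ_X ✓.
  U = {p91, p92, p93, p94}: f^{-1}(U) = {ρ, σ} ∈ τ_X ✓.
Every preimage lies in τ_X, so f IS continuous.


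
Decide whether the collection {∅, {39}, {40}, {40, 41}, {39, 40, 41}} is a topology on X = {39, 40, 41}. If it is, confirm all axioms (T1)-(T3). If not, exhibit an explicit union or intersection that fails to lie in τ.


τ is NOT a topology on X.

Axiom (T1): ∅ ∈ τ? Yes; X ∈ τ? Yes.
Axiom (T2/T3): check pairwise unions and intersections of members of τ.
Counterexample for (T2): {39} ∪ {40} = {39, 40} ∉ τ. Therefore τ is NOT a topology.


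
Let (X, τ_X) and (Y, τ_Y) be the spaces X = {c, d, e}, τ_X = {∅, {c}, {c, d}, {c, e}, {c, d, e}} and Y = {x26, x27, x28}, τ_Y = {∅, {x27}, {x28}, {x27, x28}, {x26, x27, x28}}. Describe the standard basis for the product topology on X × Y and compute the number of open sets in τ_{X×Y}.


Basis B = {∅ × ∅, {c} × {x27}, {c} × {x28}, {c} × {x27, x28}, {c, d} × {x27}, {c, e} × {x27}, {c, d} × {x28}, {c, e} × {x28}, {c} × {x26, x27, x28}, {c, d, e} × {x27}, {c, d, e} × {x28}, {c, d} × {x27, x28}, {c, e} × {x27, x28}, {c, d} × {x26, x27, x28}, {c, e} × {x26, x27, x28}, {c, d, e} × {x27, x28}, {c, d, e} × {x26, x27, x28}}; |τ_{X×Y}| = 50.

Enumerate products U × V with U ∈ τ_X, V ∈ τ_Y (deduplicated):
  ∅ × ∅ = {} (∅)
  {c} × {x27} = {(c,x27)}
  {c} × {x28} = {(c,x28)}
  {c} × {x27, x28} = {(c,x27), (c,x28)}
  {c, d} × {x27} = {(c,x27), (d,x27)}
  {c, e} × {x27} = {(c,x27), (e,x27)}
  {c, d} × {x28} = {(c,x28), (d,x28)}
  {c, e} × {x28} = {(c,x28), (e,x28)}
  {c} × {x26, x27, x28} = {(c,x26), (c,x27), (c,x28)}
  {c, d, e} × {x27} = {(c,x27), (d,x27), (e,x27)}
  {c, d, e} × {x28} = {(c,x28), (d,x28), (e,x28)}
  {c, d} × {x27, x28} = {(c,x27), (c,x28), (d,x27), (d,x28)}
  {c, e} × {x27, x28} = {(c,x27), (c,x28), (e,x27), (e,x28)}
  {c, d} × {x26, x27, x28} = {(c,x26), (c,x27), (c,x28), (d,x26), (d,x27), (d,x28)}
  {c, e} × {x26, x27, x28} = {(c,x26), (c,x27), (c,x28), (e,x26), (e,x27), (e,x28)}
  {c, d, e} × {x27, x28} = {(c,x27), (c,x28), (d,x27), (d,x28), (e,x27), (e,x28)}
  {c, d, e} × {x26, x27, x28} = {(c,x26), (c,x27), (c,x28), (d,x26), (d,x27), (d,x28), (e,x26), (e,x27), (e,x28)}
These 17 distinct sets form the basis B.
Close under arbitrary unions to get τ_{X×Y}; counting gives |τ_{X×Y}| = 50.


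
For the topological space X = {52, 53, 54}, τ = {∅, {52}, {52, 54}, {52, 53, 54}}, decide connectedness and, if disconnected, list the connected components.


(X, τ) is connected.

Find clopen sets (U ∈ τ with X ∖ U ∈ τ):
  U = ∅, X ∖ U = {52, 53, 54} — both open, so U is clopen.
  U = {52, 53, 54}, X ∖ U = ∅ — both open, so U is clopen.
Only trivial clopens (∅ and X) exist, so (X, τ) is connected.
Compute connected components by grouping points that agree on all clopens:
  component: {52, 53, 54}


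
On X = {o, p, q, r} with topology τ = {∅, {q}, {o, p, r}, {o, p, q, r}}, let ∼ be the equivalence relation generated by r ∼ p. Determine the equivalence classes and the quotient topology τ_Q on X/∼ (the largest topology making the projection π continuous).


X/∼ = {[o], [p=r], [q]}; |τ_Q| = 4.

Equivalence classes: [o], [p=r], [q].
Quotient map π: X → X/∼ sends o ↦ [o], p ↦ [p=r], q ↦ [q], r ↦ [p=r].
For each subset V ⊆ X/∼, compute π^{-1}(V) ⊆ X and check whether π^{-1}(V) ∈ τ. V is open in τ_Q iff π^{-1}(V) ∈ τ.
  V = {}: π^{-1}(V) = ∅ ∈ τ ✓.
  V = {[o]}: π^{-1}(V) = {o} ∉ τ ✗.
  V = {[p=r]}: π^{-1}(V) = {p, r} ∉ τ ✗.
  V = {[o], [p=r]}: π^{-1}(V) = {o, p, r} ∈ τ ✓.
  V = {[q]}: π^{-1}(V) = {q} ∈ τ ✓.
  V = {[o], [q]}: π^{-1}(V) = {o, q} ∉ τ ✗.
  V = {[p=r], [q]}: π^{-1}(V) = {p, q, r} ∉ τ ✗.
  V = {[o], [p=r], [q]}: π^{-1}(V) = {o, p, q, r} ∈ τ ✓.
Open sets in the quotient: τ_Q = {{}, {[o], [p=r]}, {[q]}, {[o], [p=r], [q]}} (4 elements).


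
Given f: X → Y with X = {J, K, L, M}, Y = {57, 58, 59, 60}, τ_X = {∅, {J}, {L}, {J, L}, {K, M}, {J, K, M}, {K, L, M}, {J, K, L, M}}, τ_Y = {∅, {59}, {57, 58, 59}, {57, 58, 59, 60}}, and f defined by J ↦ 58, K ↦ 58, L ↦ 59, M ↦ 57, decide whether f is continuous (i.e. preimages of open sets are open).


f IS continuous.

Compute f^{-1}(U) for each U ∈ τ_Y:
  U = ∅: f^{-1}(U) = ∅ ∈ τ_X ✓.
  U = {59}: f^{-1}(U) = {L} ∈ τ_X ✓.
  U = {57, 58, 59}: f^{-1}(U) = {J, K, L, M} ∈ τ_X ✓.
  U = {57, 58, 59, 60}: f^{-1}(U) = {J, K, L, M} ∈ τ_X ✓.
Every preimage lies in τ_X, so f IS continuous.


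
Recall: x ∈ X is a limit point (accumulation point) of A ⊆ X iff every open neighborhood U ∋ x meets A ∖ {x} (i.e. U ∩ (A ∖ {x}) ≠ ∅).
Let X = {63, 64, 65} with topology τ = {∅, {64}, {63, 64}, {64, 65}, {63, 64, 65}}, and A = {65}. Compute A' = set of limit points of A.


A' = ∅

For each x ∈ X, list the open sets U ∈ τ with x ∈ U, then check whether U ∩ (A ∖ {x}) ≠ ∅ for every such U.
  x = 63: open {63, 64} ∋ x has {63, 64} ∩ (A ∖ {63}) = ∅, so x is NOT a limit point.
  x = 64: open {64} ∋ x has {64} ∩ (A ∖ {64}) = ∅, so x is NOT a limit point.
  x = 65: open {64, 65} ∋ x has {64, 65} ∩ (A ∖ {65}) = ∅, so x is NOT a limit point.
Collecting: A' = ∅.


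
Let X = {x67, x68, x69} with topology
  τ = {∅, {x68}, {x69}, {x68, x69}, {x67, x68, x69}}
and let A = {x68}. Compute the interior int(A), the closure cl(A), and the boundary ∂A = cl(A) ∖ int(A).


int(A) = {x68}, cl(A) = {x67, x68}, ∂A = {x67}.

Closed sets in (X, τ) are complements of opens:
  closed(X, τ) = {∅, {x67}, {x67, x68}, {x67, x69}, {x67, x68, x69}}.
int(A) = ⋃ {U ∈ τ : U ⊆ A}. Opens contained in A: ∅, {x68}.
Taking the union of these: int(A) = {x68}.
cl(A) = ⋂ {C closed : A ⊆ C}. Closed sets containing A: {x67, x68}, {x67, x68, x69}.
Intersecting these: cl(A) = {x67, x68}.
∂A = cl(A) ∖ int(A) = {x67, x68} ∖ {x68} = {x67}.


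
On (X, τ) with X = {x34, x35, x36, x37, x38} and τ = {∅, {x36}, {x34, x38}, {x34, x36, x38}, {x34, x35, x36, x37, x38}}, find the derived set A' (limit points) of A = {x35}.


A' = {x37}

For each x ∈ X, list the open sets U ∈ τ with x ∈ U, then check whether U ∩ (A ∖ {x}) ≠ ∅ for every such U.
  x = x34: open {x34, x38} ∋ x has {x34, x38} ∩ (A ∖ {x34}) = ∅, so x is NOT a limit point.
  x = x35: open {x34, x35, x36, x37, x38} ∋ x has {x34, x35, x36, x37, x38} ∩ (A ∖ {x35}) = ∅, so x is NOT a limit point.
  x = x36: open {x36} ∋ x has {x36} ∩ (A ∖ {x36}) = ∅, so x is NOT a limit point.
  x = x37: opens ∋ x are {x34, x35, x36, x37, x38}; each meets A ∖ {x37}, so x IS a limit point.
  x = x38: open {x34, x38} ∋ x has {x34, x38} ∩ (A ∖ {x38}) = ∅, so x is NOT a limit point.
Collecting: A' = {x37}.


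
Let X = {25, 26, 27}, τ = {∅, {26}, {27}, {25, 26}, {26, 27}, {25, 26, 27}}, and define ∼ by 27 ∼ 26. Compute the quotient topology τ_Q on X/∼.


X/∼ = {[25], [26=27]}; |τ_Q| = 3.

Equivalence classes: [25], [26=27].
Quotient map π: X → X/∼ sends 25 ↦ [25], 26 ↦ [26=27], 27 ↦ [26=27].
For each subset V ⊆ X/∼, compute π^{-1}(V) ⊆ X and check whether π^{-1}(V) ∈ τ. V is open in τ_Q iff π^{-1}(V) ∈ τ.
  V = {}: π^{-1}(V) = ∅ ∈ τ ✓.
  V = {[25]}: π^{-1}(V) = {25} ∉ τ ✗.
  V = {[26=27]}: π^{-1}(V) = {26, 27} ∈ τ ✓.
  V = {[25], [26=27]}: π^{-1}(V) = {25, 26, 27} ∈ τ ✓.
Open sets in the quotient: τ_Q = {{}, {[26=27]}, {[25], [26=27]}} (3 elements).


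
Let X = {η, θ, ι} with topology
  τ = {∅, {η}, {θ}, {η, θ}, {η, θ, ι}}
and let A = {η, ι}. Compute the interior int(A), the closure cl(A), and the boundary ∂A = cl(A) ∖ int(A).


int(A) = {η}, cl(A) = {η, ι}, ∂A = {ι}.

Closed sets in (X, τ) are complements of opens:
  closed(X, τ) = {∅, {ι}, {η, ι}, {θ, ι}, {η, θ, ι}}.
int(A) = ⋃ {U ∈ τ : U ⊆ A}. Opens contained in A: ∅, {η}.
Taking the union of these: int(A) = {η}.
cl(A) = ⋂ {C closed : A ⊆ C}. Closed sets containing A: {η, ι}, {η, θ, ι}.
Intersecting these: cl(A) = {η, ι}.
∂A = cl(A) ∖ int(A) = {η, ι} ∖ {η} = {ι}.


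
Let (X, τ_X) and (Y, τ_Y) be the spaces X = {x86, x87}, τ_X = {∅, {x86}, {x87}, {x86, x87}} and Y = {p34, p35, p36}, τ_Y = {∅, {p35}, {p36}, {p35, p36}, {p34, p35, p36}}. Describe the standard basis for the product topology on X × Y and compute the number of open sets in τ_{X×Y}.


Basis B = {∅ × ∅, {x86} × {p35}, {x86} × {p36}, {x87} × {p35}, {x87} × {p36}, {x86} × {p35, p36}, {x86, x87} × {p35}, {x86, x87} × {p36}, {x87} × {p35, p36}, {x86} × {p34, p35, p36}, {x87} × {p34, p35, p36}, {x86, x87} × {p35, p36}, {x86, x87} × {p34, p35, p36}}; |τ_{X×Y}| = 25.

Enumerate products U × V with U ∈ τ_X, V ∈ τ_Y (deduplicated):
  ∅ × ∅ = {} (∅)
  {x86} × {p35} = {(x86,p35)}
  {x86} × {p36} = {(x86,p36)}
  {x87} × {p35} = {(x87,p35)}
  {x87} × {p36} = {(x87,p36)}
  {x86} × {p35, p36} = {(x86,p35), (x86,p36)}
  {x86, x87} × {p35} = {(x86,p35), (x87,p35)}
  {x86, x87} × {p36} = {(x86,p36), (x87,p36)}
  {x87} × {p35, p36} = {(x87,p35), (x87,p36)}
  {x86} × {p34, p35, p36} = {(x86,p34), (x86,p35), (x86,p36)}
  {x87} × {p34, p35, p36} = {(x87,p34), (x87,p35), (x87,p36)}
  {x86, x87} × {p35, p36} = {(x86,p35), (x86,p36), (x87,p35), (x87,p36)}
  {x86, x87} × {p34, p35, p36} = {(x86,p34), (x86,p35), (x86,p36), (x87,p34), (x87,p35), (x87,p36)}
These 13 distinct sets form the basis B.
Close under arbitrary unions to get τ_{X×Y}; counting gives |τ_{X×Y}| = 25.


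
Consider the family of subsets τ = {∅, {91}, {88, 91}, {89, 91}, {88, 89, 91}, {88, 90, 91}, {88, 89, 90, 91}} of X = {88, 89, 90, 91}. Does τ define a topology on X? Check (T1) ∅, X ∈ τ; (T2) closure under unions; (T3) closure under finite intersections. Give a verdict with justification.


τ IS a topology on X.

Axiom (T1): ∅ ∈ τ? Yes; X ∈ τ? Yes.
Axiom (T2/T3): check pairwise unions and intersections of members of τ.
All pairwise intersections and unions checked — each lies in τ. Therefore τ satisfies (T1), (T2), (T3): it IS a topology on X.
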